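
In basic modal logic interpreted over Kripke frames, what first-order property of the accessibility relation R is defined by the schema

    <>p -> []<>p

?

the Euclidean property: forall x forall y forall z (Rxy & Rxz -> Ryz)

Suppose ◇p→□◇p is valid. Take Rxy, Rxz and set V(p)={y}. Then ◇p at x, so □◇p at x, so ◇p at z, so some w with Rzw has p; w=y, i.e. Rzy. By symmetry of the argument, Ryz.
Conversely, any frame satisfying forall x forall y forall z (Rxy & Rxz -> Ryz) validates the schema.
So the correspondent is the Euclidean property.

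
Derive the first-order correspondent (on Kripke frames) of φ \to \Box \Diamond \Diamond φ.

\forall x \forall z (xRz \to \exists w (x = w \wedge z R^2 w))

This is a Sahlqvist (Geach-type) schema ◇^0□^0φ → □^1◇^2φ.
Minimal-valuation argument: fix x; take any y with xR^0y and any z with xR^1z. Set V(φ) to the set of worlds R-reachable from y in exactly 0 steps. Then □^0φ holds at y, so the antecedent holds at x; validity forces ◇^2φ at z, giving a w with zR^2w and yR^0w.
First-order correspondent: \forall x \forall z (xRz \to \exists w (x = w \wedge z R^2 w)).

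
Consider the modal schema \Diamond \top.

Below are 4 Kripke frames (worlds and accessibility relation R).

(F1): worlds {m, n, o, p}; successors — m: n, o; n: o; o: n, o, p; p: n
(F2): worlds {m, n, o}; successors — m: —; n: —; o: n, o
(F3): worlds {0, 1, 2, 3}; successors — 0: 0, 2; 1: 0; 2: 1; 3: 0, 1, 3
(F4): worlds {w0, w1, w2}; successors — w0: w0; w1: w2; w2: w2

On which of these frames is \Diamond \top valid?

(F1), (F3), (F4)

The schema corresponds to seriality: \forall x \exists y Rxy.
(F1): satisfies the condition.
(F2): fails — world m has no successor.
(F3): satisfies the condition.
(F4): satisfies the condition.
Valid on: (F1), (F3), (F4).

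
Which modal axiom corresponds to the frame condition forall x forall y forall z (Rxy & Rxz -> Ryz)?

This is the Euclidean property; the standard corresponding axiom is 5: ◇s → □◇s.

◇s → □◇s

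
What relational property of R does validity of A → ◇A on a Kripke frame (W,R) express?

reflexivity: ∀x Rxx

Replacing A by ¬A and contraposing gives the equivalent schema □A → A.
Suppose □A→A is valid. At any x set V(A)={w : Rxw}. Then □A holds at x, so A holds at x, i.e. Rxx.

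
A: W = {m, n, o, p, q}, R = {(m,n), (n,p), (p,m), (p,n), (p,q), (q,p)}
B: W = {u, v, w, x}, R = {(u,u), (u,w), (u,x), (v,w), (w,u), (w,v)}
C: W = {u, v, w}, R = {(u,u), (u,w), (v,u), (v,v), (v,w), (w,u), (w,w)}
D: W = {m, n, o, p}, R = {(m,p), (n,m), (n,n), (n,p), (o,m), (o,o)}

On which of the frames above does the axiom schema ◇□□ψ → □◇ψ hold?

C

This is the axiom for a generalized confluence (Geach) condition; its first-order frame correspondent is ∀x ∀y ∀z ((xRy ∧ xRz) → ∃w (yR²w ∧ zRw)).
A: fails — mRn, mRn but no w with nR²w and nRw.
B: fails — uRu, uRx but no t with uR²t and xRt.
C: holds.
D: fails — mRp, mRp but no w with pR²w and pRw.
Valid on: C.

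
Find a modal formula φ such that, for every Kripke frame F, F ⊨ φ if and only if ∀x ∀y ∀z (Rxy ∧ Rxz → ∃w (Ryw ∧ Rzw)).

This is convergence; the standard corresponding axiom is .2: ◇□q → □◇q.
Suppose ◇□q→□◇q is valid. Take Rxy, Rxz and set V(q)={w : Ryw}. Then □q at y so ◇□q at x, so □◇q at x, so ◇q at z, giving w with Rzw and Ryw.

◇□q → □◇q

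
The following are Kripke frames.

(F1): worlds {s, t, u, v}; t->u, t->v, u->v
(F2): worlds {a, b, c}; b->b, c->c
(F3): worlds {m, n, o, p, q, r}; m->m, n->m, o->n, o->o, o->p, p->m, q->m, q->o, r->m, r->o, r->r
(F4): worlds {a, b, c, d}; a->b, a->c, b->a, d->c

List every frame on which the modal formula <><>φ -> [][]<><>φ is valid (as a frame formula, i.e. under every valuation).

Frame correspondent (Sahlqvist): forall x forall y forall z ((x R^2 y & x R^2 z) -> exists w (y = w & z R^2 w)) — i.e. a generalized confluence (Geach) condition.
(F1): fails — tR²v, tR²v but no w with v=w and vR²w.
(F2): satisfies the condition.
(F3): fails — oR²n, oR²m but no w with n=w and mR²w.
(F4): fails — bR²b, bR²c but no w with b=w and cR²w.

(F2)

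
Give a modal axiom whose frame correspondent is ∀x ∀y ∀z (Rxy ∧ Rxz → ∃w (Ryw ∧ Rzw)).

◇□p → □◇p

A defining formula is ◇□p → □◇p (the .2 axiom).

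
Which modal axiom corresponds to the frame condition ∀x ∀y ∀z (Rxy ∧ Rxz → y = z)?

◇ψ → □ψ

This is partial functionality; the standard corresponding axiom is CD: ◇ψ → □ψ.
Suppose ◇ψ→□ψ is valid. Take Rxy, Rxz and set V(ψ)={y}. Then ◇ψ at x, so □ψ at x, so ψ at z, i.e. z=y.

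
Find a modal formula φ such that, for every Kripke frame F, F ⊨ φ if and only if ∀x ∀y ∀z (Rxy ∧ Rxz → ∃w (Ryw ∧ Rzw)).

A defining formula is ◇□r → □◇r (the .2 axiom).
Suppose ◇□r→□◇r is valid. Take Rxy, Rxz and set V(r)={w : Ryw}. Then □r at y so ◇□r at x, so □◇r at x, so ◇r at z, giving w with Rzw and Ryw.

◇□r → □◇r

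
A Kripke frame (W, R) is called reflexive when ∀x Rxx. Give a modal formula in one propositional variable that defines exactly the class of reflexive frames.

□p → p

This is reflexivity; the standard corresponding axiom is T: □p → p.
Suppose □p→p is valid. At any x set V(p)={w : Rxw}. Then □p holds at x, so p holds at x, i.e. Rxx.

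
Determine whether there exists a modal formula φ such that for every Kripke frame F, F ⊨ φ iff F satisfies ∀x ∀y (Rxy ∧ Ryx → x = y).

If a class were modally definable it would be closed under surjective bounded morphisms (Goldblatt–Thomason).
The 6-cycle (worlds 0,1,2,3,4,5 with 0→1→2→3→4→5→0) is antisymmetric. Sending even-indexed worlds to a and odd-indexed worlds to b is a surjective bounded morphism onto the two-world frame with a↔b, which is not antisymmetric.
So the class is not modally definable.

No — not modally definable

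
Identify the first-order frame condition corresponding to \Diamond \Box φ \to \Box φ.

Equivalently (dual form): ◇φ → □◇φ.
Suppose ◇φ→□◇φ is valid. Take Rxy, Rxz and set V(φ)={y}. Then ◇φ at x, so □◇φ at x, so ◇φ at z, so some w with Rzw has φ; w=y, i.e. Rzy. By symmetry of the argument, Ryz.

The Euclidean property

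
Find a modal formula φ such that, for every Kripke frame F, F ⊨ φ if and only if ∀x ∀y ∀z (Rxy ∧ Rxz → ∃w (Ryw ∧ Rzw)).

◇□p → □◇p

This is convergence; the standard corresponding axiom is .2: ◇□p → □◇p.
Suppose ◇□p→□◇p is valid. Take Rxy, Rxz and set V(p)={w : Ryw}. Then □p at y so ◇□p at x, so □◇p at x, so ◇p at z, giving w with Rzw and Ryw.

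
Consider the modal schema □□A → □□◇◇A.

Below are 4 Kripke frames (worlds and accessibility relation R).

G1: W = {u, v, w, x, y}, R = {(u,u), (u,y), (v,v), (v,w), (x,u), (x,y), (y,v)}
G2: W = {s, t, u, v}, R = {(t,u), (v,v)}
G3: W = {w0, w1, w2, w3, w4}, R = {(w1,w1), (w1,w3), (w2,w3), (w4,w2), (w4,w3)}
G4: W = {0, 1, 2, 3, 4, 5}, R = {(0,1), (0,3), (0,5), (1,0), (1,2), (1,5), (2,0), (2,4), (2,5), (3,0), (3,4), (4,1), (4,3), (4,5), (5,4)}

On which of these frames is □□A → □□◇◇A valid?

Frame correspondent (Sahlqvist): ∀x ∀z (xR²z → ∃w (xR²w ∧ zR²w)) — i.e. a generalized confluence (Geach) condition.
G1: fails — vR²w but no t with vR²t and wR²t.
G2: satisfies the condition.
G3: fails — w1R²w3 but no w with w1R²w and w3R²w.
G4: satisfies the condition.

G2, G4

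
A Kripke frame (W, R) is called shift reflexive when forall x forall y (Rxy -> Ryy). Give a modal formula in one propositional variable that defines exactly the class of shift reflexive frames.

□(□r → r)

This is shift-reflexivity; the standard corresponding axiom is T□: □(□r → r).
Suppose □(□r→r) is valid. Take Rxy and set V(r)={w : Ryw}. Then at y, □r holds; since □(□r→r) at x, □r→r at y, so r at y, i.e. Ryy.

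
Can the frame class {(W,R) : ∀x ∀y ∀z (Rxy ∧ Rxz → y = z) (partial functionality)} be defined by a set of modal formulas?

Yes, by ◇p → □p

Yes: it is partial functionality, defined by the CD schema ◇p → □p.
Suppose ◇p→□p is valid. Take Rxy, Rxz and set V(p)={y}. Then ◇p at x, so □p at x, so p at z, i.e. z=y.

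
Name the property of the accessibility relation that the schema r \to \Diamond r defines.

This is a form of the T axiom.
It corresponds to reflexivity: \forall x Rxx.

reflexivity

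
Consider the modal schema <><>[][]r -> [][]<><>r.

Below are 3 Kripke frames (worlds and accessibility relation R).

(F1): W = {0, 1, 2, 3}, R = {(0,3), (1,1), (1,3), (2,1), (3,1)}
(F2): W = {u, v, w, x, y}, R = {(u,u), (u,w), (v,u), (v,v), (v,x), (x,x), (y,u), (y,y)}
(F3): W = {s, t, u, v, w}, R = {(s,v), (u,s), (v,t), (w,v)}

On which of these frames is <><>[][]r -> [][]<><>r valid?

(F1)

Frame correspondent (Sahlqvist): forall x forall y forall z ((x R^2 y & x R^2 z) -> exists w (y R^2 w & z R^2 w)) — i.e. a generalized confluence (Geach) condition.
(F1): satisfies the condition.
(F2): fails — uR²u, uR²w but no t with uR²t and wR²t.
(F3): fails — sR²t, sR²t but no w* with tR²w* and tR²w*.
Valid on: (F1).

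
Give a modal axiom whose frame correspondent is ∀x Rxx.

□q → q

The condition is reflexivity. The T schema □q → q defines it.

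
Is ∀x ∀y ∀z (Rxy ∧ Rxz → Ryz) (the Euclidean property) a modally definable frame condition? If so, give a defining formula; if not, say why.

Yes — defined by ◇p → □◇p

This is a Sahlqvist condition; the 5 axiom ◇p → □◇p defines it.
Suppose ◇p→□◇p is valid. Take Rxy, Rxz and set V(p)={y}. Then ◇p at x, so □◇p at x, so ◇p at z, so some w with Rzw has p; w=y, i.e. Rzy. By symmetry of the argument, Ryz.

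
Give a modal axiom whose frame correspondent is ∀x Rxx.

□r → r

A defining formula is □r → r (the T axiom).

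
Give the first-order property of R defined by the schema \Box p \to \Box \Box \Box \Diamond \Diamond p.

\forall x \forall z (x R^3 z \to \exists w (xRw \wedge z R^2 w))

This is a Sahlqvist (Geach-type) schema ◇^0□^1p → □^3◇^2p.
First-order correspondent: \forall x \forall z (x R^3 z \to \exists w (xRw \wedge z R^2 w)).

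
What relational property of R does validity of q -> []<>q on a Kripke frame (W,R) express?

symmetry: forall x forall y (Rxy -> Ryx)

This is the B axiom.
It corresponds to symmetry: forall x forall y (Rxy -> Ryx).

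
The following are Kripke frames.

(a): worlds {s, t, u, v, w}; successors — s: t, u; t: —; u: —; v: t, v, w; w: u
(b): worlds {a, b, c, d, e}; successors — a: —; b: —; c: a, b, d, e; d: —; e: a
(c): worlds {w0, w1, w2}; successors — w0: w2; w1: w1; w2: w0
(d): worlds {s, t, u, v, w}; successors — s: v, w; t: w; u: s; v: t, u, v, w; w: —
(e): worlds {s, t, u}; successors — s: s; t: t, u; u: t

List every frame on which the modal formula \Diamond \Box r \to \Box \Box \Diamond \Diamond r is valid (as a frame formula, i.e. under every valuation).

The schema corresponds to a generalized confluence (Geach) condition: \forall x \forall y \forall z ((xRy \wedge x R^2 z) \to \exists w (yRw \wedge z R^2 w)).
(a): fails — vRt, vR²t but no w* with tRw* and tR²w*.
(b): fails — cRa, cR²a but no w with aRw and aR²w.
(c): holds.
(d): fails — sRv, sR²t but no w* with vRw* and tR²w*.
(e): holds.

(c), (e)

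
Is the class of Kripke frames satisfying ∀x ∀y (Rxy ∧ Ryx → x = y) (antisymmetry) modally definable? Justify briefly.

Not modally definable

If a class were modally definable it would be closed under surjective bounded morphisms (Goldblatt–Thomason).
The 8-cycle (worlds w0,w1,w2,w3,w4,w5,w6,w7 with w0→w1→w2→w3→w4→w5→w6→w7→w0) is antisymmetric. Sending even-indexed worlds to s and odd-indexed worlds to t is a surjective bounded morphism onto the two-world frame with s↔t, which is not antisymmetric.
So the class is not modally definable.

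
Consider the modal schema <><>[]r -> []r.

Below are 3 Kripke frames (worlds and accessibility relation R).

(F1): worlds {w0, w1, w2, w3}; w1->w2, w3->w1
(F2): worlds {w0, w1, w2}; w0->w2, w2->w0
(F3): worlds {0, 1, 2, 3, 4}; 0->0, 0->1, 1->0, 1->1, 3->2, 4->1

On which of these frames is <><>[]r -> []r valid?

(F2), (F3)

This is the axiom for a generalized confluence (Geach) condition; its first-order frame correspondent is forall x forall y forall z ((x R^2 y & xRz) -> exists w (yRw & z = w)).
(F1): fails — w3R²w2, w3Rw1 but no w with w2Rw and w1=w.
(F2): satisfies the condition.
(F3): satisfies the condition.
Valid on: (F2), (F3).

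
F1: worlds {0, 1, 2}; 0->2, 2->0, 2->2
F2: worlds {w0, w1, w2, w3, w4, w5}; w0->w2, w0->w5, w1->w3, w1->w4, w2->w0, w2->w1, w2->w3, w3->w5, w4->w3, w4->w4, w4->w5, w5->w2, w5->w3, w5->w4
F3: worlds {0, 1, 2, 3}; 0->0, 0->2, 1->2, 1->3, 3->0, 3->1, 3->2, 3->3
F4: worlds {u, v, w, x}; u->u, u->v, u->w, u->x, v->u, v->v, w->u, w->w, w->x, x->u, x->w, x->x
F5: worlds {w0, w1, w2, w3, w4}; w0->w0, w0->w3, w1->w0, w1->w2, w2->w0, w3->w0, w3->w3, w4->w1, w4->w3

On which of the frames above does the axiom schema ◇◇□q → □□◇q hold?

F1, F4, F5

The schema corresponds to a generalized confluence (Geach) condition: ∀x ∀y ∀z ((xR²y ∧ xR²z) → ∃w (yRw ∧ zRw)).
F1: condition met.
F2: fails — w0R²w0, w0R²w1 but no w with w0Rw and w1Rw.
F3: fails — 0R²0, 0R²2 but no w with 0Rw and 2Rw.
F4: condition met.
F5: condition met.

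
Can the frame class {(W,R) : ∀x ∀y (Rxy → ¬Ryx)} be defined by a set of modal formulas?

Modal frame validity is preserved under surjective bounded morphisms.
The 4-cycle (worlds s,t,u,v with s→t→u→v→s) is asymmetric. Mapping every world to a single reflexive point • is a surjective bounded morphism, and the reflexive point is not asymmetric (R•• but asymmetry requires ¬R••).
So the class is not modally definable.

No — not modally definable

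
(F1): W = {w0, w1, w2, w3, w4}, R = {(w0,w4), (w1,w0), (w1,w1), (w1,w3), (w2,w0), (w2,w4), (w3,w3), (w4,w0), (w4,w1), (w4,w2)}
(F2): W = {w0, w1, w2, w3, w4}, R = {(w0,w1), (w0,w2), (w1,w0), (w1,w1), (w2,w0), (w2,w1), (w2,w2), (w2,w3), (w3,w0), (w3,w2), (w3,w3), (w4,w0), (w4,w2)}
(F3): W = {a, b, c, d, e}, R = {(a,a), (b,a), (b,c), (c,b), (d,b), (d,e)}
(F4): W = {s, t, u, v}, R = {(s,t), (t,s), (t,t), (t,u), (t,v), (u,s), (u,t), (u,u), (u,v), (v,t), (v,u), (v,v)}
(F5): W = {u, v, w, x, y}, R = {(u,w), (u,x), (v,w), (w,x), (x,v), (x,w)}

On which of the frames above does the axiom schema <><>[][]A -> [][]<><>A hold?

This is the axiom for a generalized confluence (Geach) condition; its first-order frame correspondent is forall x forall y forall z ((x R^2 y & x R^2 z) -> exists w (y R^2 w & z R^2 w)).
(F1): fails — w1R²w0, w1R²w3 but no w with w0R²w and w3R²w.
(F2): ✓.
(F3): ✓.
(F4): ✓.
(F5): fails — uR²v, uR²w but no t with vR²t and wR²t.
Valid on: (F2), (F3), (F4).

(F2), (F3), (F4)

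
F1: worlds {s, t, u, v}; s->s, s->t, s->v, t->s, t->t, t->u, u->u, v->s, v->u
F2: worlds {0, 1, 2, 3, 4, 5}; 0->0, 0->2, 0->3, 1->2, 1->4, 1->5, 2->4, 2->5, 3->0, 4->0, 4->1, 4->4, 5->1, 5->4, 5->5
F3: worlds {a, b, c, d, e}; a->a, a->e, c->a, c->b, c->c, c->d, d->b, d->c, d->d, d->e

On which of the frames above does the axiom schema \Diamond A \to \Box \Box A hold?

Frame correspondent (Sahlqvist): \forall x \forall y \forall z ((xRy \wedge x R^2 z) \to \exists w (y = w \wedge z = w)) — i.e. a generalized confluence (Geach) condition.
F1: fails — sRs, sR²t but s ≠ t.
F2: fails — 0R0, 0R²2 but 0 ≠ 2.
F3: fails — aRa, aR²e but a ≠ e.
Valid on no frame.

none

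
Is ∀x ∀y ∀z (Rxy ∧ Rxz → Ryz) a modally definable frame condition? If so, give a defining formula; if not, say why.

Yes — defined by ◇r → □◇r

The condition is the Euclidean property. A defining modal formula is ◇r → □◇r.
Suppose ◇r→□◇r is valid. Take Rxy, Rxz and set V(r)={y}. Then ◇r at x, so □◇r at x, so ◇r at z, so some w with Rzw has r; w=y, i.e. Rzy. By symmetry of the argument, Ryz.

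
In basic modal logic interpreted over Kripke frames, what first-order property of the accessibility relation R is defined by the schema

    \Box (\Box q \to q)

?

shift-reflexivity

Suppose □(□q→q) is valid. Take Rxy and set V(q)={w : Ryw}. Then at y, □q holds; since □(□q→q) at x, □q→q at y, so q at y, i.e. Ryy.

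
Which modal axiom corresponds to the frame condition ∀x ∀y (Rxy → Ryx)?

A defining formula is ψ → □◇ψ (the B axiom).
Suppose ψ→□◇ψ is valid. Take Rxy and set V(ψ)={x}. Then ψ at x, so □◇ψ at x, so ◇ψ at y, so some z with Ryz has ψ; z=x, i.e. Ryx.

ψ → □◇ψ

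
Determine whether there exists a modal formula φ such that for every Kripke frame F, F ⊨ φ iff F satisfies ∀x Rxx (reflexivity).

Yes, by □q → q

Yes: it is reflexivity, defined by the T schema □q → q.
Suppose □q→q is valid. At any x set V(q)={w : Rxw}. Then □q holds at x, so q holds at x, i.e. Rxx.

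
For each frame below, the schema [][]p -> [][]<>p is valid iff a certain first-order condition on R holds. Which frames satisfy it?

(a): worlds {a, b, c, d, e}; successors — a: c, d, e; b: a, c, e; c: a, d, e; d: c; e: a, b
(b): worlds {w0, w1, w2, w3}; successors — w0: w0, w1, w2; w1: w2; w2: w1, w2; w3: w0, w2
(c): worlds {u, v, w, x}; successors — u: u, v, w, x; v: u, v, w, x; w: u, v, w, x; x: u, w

(b), (c)

This is the axiom for a generalized confluence (Geach) condition; its first-order frame correspondent is forall x forall z (x R^2 z -> exists w (x R^2 w & zRw)).
(a): fails — dR²d but no w with dR²w and dRw.
(b): condition met.
(c): condition met.
Valid on: (b), (c).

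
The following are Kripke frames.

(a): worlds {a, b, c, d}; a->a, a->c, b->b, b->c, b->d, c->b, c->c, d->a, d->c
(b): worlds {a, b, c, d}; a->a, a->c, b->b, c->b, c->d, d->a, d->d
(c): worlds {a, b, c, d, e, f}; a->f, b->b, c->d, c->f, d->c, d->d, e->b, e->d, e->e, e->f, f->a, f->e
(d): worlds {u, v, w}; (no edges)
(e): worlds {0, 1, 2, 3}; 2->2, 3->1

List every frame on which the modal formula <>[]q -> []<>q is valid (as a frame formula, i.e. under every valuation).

The schema corresponds to convergence: forall x forall y forall z (Rxy & Rxz -> exists w (Ryw & Rzw)).
(a): condition met.
(b): fails — Raa and Rac but a and c have no common successor.
(c): fails — Rcd and Rcf but d and f have no common successor.
(d): condition met.
(e): fails — R31 and R31 but 1 and 1 have no common successor.

(a), (d)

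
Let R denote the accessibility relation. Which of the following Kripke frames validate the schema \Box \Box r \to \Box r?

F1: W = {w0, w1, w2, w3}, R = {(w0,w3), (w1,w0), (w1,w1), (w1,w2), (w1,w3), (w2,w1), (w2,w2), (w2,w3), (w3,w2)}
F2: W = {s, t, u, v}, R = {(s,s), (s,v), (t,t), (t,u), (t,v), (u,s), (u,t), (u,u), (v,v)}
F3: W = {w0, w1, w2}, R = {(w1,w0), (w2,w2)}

F2

The schema corresponds to density: \forall x \forall y (Rxy \to \exists z (Rxz \wedge Rzy)).
F1: fails — Rw0w3 but no z with Rw0z and Rzw3.
F2: satisfies the condition.
F3: fails — Rw1w0 but no z with Rw1z and Rzw0.
Valid on: F2.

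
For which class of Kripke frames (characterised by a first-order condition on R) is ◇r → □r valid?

Suppose ◇r→□r is valid. Take Rxy, Rxz and set V(r)={y}. Then ◇r at x, so □r at x, so r at z, i.e. z=y.
Conversely, any frame satisfying ∀x ∀y ∀z (Rxy ∧ Rxz → y = z) validates the schema.
So the correspondent is partial functionality.

partial functionality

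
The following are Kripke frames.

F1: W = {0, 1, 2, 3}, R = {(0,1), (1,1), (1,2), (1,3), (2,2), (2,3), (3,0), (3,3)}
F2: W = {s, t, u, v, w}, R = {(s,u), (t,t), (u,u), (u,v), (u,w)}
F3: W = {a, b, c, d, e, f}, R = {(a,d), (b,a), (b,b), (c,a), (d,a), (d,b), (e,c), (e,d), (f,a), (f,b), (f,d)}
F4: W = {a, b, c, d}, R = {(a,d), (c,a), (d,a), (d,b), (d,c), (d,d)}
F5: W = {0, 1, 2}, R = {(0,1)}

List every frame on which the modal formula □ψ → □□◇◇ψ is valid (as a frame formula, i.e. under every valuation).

Frame correspondent (Sahlqvist): ∀x ∀z (xR²z → ∃w (xRw ∧ zR²w)) — i.e. a generalized confluence (Geach) condition.
F1: fails — 0R²2 but no w with 0Rw and 2R²w.
F2: fails — sR²v but no w* with sRw* and vR²w*.
F3: fails — aR²a but no w with aRw and aR²w.
F4: fails — aR²b but no w with aRw and bR²w.
F5: condition met.

F5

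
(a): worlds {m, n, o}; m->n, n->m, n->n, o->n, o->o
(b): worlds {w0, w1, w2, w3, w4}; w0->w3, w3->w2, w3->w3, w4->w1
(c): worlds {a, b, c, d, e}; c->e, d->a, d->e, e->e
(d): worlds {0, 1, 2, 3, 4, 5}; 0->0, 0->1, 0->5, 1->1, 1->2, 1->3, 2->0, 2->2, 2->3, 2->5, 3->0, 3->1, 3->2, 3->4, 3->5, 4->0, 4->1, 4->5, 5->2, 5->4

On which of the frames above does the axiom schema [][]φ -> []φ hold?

This is the axiom for density; its first-order frame correspondent is forall x forall y (Rxy -> exists z (Rxz & Rzy)).
(a): satisfies the condition.
(b): fails — Rw4w1 but no z with Rw4z and Rzw1.
(c): fails — Rda but no z with Rdz and Rza.
(d): fails — R54 but no z with R5z and Rz4.
Valid on: (a).

(a)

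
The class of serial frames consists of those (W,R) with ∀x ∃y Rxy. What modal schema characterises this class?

□ψ → ◇ψ

The condition is seriality. The D schema □ψ → ◇ψ defines it.
Suppose □ψ→◇ψ is valid. At any x set V(ψ)=W. Then □ψ at x, so ◇ψ at x, so x has a successor.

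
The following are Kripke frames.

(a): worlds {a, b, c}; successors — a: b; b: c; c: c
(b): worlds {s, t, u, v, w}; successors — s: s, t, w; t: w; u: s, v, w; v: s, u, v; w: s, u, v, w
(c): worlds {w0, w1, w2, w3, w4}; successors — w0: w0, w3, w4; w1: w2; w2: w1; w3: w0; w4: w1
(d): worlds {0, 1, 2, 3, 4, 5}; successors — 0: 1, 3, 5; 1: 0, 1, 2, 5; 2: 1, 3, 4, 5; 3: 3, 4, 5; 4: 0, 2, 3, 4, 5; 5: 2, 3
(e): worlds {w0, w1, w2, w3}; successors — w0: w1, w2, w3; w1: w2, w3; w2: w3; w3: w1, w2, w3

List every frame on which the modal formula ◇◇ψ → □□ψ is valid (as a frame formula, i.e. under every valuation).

Frame correspondent (Sahlqvist): ∀x ∀y ∀z ((xR²y ∧ xR²z) → ∃w (y = w ∧ z = w)) — i.e. a generalized confluence (Geach) condition.
(a): ✓.
(b): fails — sR²s, sR²t but s ≠ t.
(c): fails — w0R²w0, w0R²w1 but w0 ≠ w1.
(d): fails — 0R²0, 0R²1 but 0 ≠ 1.
(e): fails — w0R²w1, w0R²w2 but w1 ≠ w2.

(a)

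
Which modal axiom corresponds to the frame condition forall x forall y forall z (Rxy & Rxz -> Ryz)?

This is the Euclidean property; the standard corresponding axiom is 5: ◇p → □◇p.
Suppose ◇p→□◇p is valid. Take Rxy, Rxz and set V(p)={y}. Then ◇p at x, so □◇p at x, so ◇p at z, so some w with Rzw has p; w=y, i.e. Rzy. By symmetry of the argument, Ryz.

◇p → □◇p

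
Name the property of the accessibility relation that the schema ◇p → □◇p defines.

the Euclidean property: ∀x ∀y ∀z (Rxy ∧ Rxz → Ryz)

Suppose ◇p→□◇p is valid. Take Rxy, Rxz and set V(p)={y}. Then ◇p at x, so □◇p at x, so ◇p at z, so some w with Rzw has p; w=y, i.e. Rzy. By symmetry of the argument, Ryz.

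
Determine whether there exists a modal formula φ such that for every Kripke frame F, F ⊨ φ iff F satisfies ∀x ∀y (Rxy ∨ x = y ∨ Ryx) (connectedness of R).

No

If a class were modally definable it would be closed under disjoint unions (Goldblatt–Thomason).
Take 3 disjoint single-world reflexive frames: each is trivially connected, but their disjoint union has 3 worlds with no edge between distinct components, so it is not connected.
Hence connectedness of R is not modally definable.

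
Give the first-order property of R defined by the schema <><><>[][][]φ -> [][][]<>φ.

forall x forall y forall z ((x R^3 y & x R^3 z) -> exists w (y R^3 w & zRw))

This is a Sahlqvist (Geach-type) schema ◇^3□^3φ → □^3◇^1φ.
Minimal-valuation argument: fix x; take any y with xR^3y and any z with xR^3z. Set V(φ) to the set of worlds R-reachable from y in exactly 3 steps. Then □^3φ holds at y, so the antecedent holds at x; validity forces ◇^1φ at z, giving a w with zR^1w and yR^3w.
First-order correspondent: forall x forall y forall z ((x R^3 y & x R^3 z) -> exists w (y R^3 w & zRw)).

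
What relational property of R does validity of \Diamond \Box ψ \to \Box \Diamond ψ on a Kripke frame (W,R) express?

convergence

Suppose ◇□ψ→□◇ψ is valid. Take Rxy, Rxz and set V(ψ)={w : Ryw}. Then □ψ at y so ◇□ψ at x, so □◇ψ at x, so ◇ψ at z, giving w with Rzw and Ryw.
Conversely, on a frame with convergence the schema holds at every world under every valuation.
So the correspondent is convergence.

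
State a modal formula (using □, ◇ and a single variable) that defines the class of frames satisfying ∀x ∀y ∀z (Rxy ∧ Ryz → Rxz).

The condition is transitivity. The 4 schema □q → □□q defines it.

□q → □□q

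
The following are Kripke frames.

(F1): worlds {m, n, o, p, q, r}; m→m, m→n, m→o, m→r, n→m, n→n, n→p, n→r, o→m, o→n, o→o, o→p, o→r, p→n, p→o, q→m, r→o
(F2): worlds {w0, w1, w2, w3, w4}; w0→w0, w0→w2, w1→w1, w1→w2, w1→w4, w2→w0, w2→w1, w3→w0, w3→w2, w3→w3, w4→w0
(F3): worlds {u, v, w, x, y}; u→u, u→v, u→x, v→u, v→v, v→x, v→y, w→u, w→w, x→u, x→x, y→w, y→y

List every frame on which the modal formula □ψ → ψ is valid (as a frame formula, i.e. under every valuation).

(F3)

The schema corresponds to reflexivity: ∀x Rxx.
(F1): fails — world p does not see itself.
(F2): fails — world w2 does not see itself.
(F3): holds.
Valid on: (F3).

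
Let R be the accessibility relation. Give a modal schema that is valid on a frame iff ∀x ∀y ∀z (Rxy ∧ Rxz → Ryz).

◇p → □◇p

A defining formula is ◇p → □◇p (the 5 axiom).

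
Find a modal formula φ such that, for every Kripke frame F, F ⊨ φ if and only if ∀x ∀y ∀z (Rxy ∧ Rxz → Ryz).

◇r → □◇r

This is the Euclidean property; the standard corresponding axiom is 5: ◇r → □◇r.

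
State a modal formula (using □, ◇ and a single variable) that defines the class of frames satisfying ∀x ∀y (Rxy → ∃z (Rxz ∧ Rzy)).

A defining formula is □□r → □r (the C4 axiom).
Suppose □□r→□r is valid. Take Rxy and set V(r)={w : xR²w}. Then □□r at x, so □r at x, so r at y, i.e. ∃z(Rxz∧Rzy).

□□r → □r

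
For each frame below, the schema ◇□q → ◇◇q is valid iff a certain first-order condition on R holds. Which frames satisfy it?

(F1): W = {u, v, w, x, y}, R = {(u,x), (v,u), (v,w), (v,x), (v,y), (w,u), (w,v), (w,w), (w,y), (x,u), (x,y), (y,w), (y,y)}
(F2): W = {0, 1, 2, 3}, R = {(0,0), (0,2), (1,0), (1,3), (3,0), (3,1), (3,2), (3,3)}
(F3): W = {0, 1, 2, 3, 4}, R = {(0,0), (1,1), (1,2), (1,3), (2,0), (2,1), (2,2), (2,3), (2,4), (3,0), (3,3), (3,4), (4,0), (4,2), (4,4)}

(F1), (F3)

This is the axiom for a generalized confluence (Geach) condition; its first-order frame correspondent is ∀x ∀y (xRy → ∃w (yRw ∧ xR²w)).
(F1): holds.
(F2): fails — 0R2 but no w with 2Rw and 0R²w.
(F3): holds.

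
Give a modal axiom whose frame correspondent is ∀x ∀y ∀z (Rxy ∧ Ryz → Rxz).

□p → □□p

A defining formula is □p → □□p (the 4 axiom).
Suppose □p→□□p is valid. Take Rxy, Ryz and set V(p)={w : Rxw}. Then □p at x, so □□p at x, so □p at y, so p at z, i.e. Rxz.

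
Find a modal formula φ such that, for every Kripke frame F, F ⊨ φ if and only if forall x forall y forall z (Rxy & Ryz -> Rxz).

□p → □□p

This is transitivity; the standard corresponding axiom is 4: □p → □□p.
Suppose □p→□□p is valid. Take Rxy, Ryz and set V(p)={w : Rxw}. Then □p at x, so □□p at x, so □p at y, so p at z, i.e. Rxz.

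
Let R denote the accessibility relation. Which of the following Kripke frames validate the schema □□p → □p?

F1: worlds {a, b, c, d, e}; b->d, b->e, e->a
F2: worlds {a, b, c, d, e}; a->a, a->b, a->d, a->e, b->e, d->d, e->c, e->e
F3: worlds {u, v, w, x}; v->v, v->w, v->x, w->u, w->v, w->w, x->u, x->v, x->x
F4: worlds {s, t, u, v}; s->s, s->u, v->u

Frame correspondent (Sahlqvist): ∀x ∀y (Rxy → ∃z (Rxz ∧ Rzy)) — i.e. density.
F1: fails — Rea but no z with Rez and Rza.
F2: ✓.
F3: ✓.
F4: fails — Rvu but no z with Rvz and Rzu.

F2, F3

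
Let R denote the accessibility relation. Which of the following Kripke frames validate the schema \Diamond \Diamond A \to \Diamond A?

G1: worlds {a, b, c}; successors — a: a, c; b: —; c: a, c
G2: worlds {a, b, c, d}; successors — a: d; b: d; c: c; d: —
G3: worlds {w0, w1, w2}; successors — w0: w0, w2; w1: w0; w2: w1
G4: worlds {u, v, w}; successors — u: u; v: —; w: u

Frame correspondent (Sahlqvist): \forall x \forall y \forall z (Rxy \wedge Ryz \to Rxz) — i.e. transitivity.
G1: holds.
G2: holds.
G3: fails — Rw0w2 and Rw2w1 but not Rw0w1.
G4: holds.
Valid on: G1, G2, G4.

G1, G2, G4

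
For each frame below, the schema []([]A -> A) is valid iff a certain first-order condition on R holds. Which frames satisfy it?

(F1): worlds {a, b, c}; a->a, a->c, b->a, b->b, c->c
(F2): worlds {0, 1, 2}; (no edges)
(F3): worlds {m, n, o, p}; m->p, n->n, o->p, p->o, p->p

Frame correspondent (Sahlqvist): forall x forall y (Rxy -> Ryy) — i.e. shift-reflexivity.
(F1): ✓.
(F2): ✓.
(F3): fails — Rpo but not Roo.
Valid on: (F1), (F2).

(F1), (F2)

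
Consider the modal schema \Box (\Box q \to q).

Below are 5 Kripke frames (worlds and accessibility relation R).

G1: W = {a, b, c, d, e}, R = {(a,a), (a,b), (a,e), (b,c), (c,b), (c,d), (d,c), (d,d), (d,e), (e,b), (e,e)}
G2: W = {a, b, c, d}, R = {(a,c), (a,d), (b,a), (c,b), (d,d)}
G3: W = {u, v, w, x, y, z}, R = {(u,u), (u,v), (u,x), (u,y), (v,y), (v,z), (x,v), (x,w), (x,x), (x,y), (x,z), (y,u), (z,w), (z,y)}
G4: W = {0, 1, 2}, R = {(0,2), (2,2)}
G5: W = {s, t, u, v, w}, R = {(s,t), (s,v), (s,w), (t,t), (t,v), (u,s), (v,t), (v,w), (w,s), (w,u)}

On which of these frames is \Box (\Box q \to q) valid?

This is the axiom for shift-reflexivity; its first-order frame correspondent is \forall x \forall y (Rxy \to Ryy).
G1: fails — Rbc but not Rcc.
G2: fails — Rba but not Raa.
G3: fails — Ruv but not Rvv.
G4: condition met.
G5: fails — Rtv but not Rvv.

G4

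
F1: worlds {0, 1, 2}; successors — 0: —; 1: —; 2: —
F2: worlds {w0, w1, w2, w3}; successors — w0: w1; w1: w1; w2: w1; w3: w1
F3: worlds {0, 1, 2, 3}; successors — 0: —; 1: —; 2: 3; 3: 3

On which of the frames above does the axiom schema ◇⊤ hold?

The schema corresponds to seriality: ∀x ∃y Rxy.
F1: fails — world 0 has no successor.
F2: ✓.
F3: fails — world 0 has no successor.
Valid on: F2.

F2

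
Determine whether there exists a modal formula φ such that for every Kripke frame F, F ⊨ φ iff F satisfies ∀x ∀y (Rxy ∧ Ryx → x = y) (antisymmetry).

Not definable by any modal formula

Modal frame validity is preserved under surjective bounded morphisms.
The 8-cycle (worlds s,t,u,v,w,x,y,z with s→t→u→v→w→x→y→z→s) is antisymmetric. Sending even-indexed worlds to • and odd-indexed worlds to ∘ is a surjective bounded morphism onto the two-world frame with •↔∘, which is not antisymmetric.
So the class is not modally definable.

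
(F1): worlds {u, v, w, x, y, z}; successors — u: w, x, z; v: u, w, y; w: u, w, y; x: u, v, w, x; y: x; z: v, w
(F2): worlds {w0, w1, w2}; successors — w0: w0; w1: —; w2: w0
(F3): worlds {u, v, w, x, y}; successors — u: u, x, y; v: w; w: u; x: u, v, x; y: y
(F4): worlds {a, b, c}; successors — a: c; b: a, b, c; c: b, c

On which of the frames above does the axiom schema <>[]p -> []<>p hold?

(F2), (F4)

This is the axiom for convergence; its first-order frame correspondent is forall x forall y forall z (Rxy & Rxz -> exists w (Ryw & Rzw)).
(F1): fails — Rvw and Rvy but w and y have no common successor.
(F2): satisfies the condition.
(F3): fails — Rux and Ruy but x and y have no common successor.
(F4): satisfies the condition.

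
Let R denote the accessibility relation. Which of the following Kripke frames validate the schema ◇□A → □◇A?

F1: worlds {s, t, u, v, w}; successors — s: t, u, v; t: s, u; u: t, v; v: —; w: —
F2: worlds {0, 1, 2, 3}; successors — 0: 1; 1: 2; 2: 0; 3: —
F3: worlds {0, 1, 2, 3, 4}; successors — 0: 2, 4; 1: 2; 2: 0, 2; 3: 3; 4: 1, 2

F2, F3

The schema corresponds to convergence: ∀x ∀y ∀z (Rxy ∧ Rxz → ∃w (Ryw ∧ Rzw)).
F1: fails — Rsv and Rsv but v and v have no common successor.
F2: condition met.
F3: condition met.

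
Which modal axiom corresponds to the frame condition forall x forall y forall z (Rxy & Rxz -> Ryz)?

◇p → □◇p

The condition is the Euclidean property. The 5 schema ◇p → □◇p defines it.
Suppose ◇p→□◇p is valid. Take Rxy, Rxz and set V(p)={y}. Then ◇p at x, so □◇p at x, so ◇p at z, so some w with Rzw has p; w=y, i.e. Rzy. By symmetry of the argument, Ryz.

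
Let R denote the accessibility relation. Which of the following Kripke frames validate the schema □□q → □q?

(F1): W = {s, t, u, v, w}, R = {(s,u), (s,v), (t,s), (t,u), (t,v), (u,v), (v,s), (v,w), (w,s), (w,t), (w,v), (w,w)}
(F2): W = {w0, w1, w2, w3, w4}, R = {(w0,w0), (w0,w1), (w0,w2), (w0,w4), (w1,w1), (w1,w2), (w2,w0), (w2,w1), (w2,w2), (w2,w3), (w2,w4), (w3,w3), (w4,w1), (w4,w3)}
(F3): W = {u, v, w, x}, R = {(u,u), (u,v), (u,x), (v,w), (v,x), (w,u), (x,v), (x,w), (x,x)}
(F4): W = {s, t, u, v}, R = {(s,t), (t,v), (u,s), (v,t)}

The schema corresponds to density: ∀x ∀y (Rxy → ∃z (Rxz ∧ Rzy)).
(F1): fails — Ruv but no z with Ruz and Rzv.
(F2): ✓.
(F3): ✓.
(F4): fails — Rus but no z with Ruz and Rzs.

(F2), (F3)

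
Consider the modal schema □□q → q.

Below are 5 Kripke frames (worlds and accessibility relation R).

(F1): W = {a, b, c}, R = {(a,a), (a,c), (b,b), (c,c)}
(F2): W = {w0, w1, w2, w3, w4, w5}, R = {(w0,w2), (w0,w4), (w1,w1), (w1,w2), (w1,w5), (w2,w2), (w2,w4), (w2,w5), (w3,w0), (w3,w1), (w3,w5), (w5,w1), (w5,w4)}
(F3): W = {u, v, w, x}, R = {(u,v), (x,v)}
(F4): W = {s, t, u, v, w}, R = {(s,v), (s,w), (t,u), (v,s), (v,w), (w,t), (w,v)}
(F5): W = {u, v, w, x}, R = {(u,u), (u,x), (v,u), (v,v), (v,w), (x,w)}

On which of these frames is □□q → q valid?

This is the axiom for a generalized confluence (Geach) condition; its first-order frame correspondent is ∀x ∃w (xR²w ∧ x = w).
(F1): condition met.
(F2): fails — at w0 but no w with w0R²w and w0=w.
(F3): fails — at u but no t with uR²t and u=t.
(F4): fails — at t but no w* with tR²w* and t=w*.
(F5): fails — at w but no t with wR²t and w=t.

(F1)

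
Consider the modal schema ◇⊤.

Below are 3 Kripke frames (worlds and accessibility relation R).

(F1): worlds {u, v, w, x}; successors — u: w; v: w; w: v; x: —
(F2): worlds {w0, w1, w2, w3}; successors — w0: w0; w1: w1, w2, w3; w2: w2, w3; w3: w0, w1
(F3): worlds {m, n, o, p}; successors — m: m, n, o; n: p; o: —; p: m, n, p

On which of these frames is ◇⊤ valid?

(F2)

The schema corresponds to seriality: ∀x ∃y Rxy.
(F1): fails — world x has no successor.
(F2): ✓.
(F3): fails — world o has no successor.
Valid on: (F2).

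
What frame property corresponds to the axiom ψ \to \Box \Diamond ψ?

Symmetry

Suppose ψ→□◇ψ is valid. Take Rxy and set V(ψ)={x}. Then ψ at x, so □◇ψ at x, so ◇ψ at y, so some z with Ryz has ψ; z=x, i.e. Ryx.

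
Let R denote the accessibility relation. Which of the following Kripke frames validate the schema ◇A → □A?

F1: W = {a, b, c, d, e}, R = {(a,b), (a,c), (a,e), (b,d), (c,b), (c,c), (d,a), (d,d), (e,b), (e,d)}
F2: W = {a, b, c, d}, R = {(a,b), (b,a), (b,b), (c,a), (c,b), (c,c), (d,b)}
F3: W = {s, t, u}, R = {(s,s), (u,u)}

Frame correspondent (Sahlqvist): ∀x ∀y ∀z (Rxy ∧ Rxz → y = z) — i.e. partial functionality.
F1: fails — a sees both b and c.
F2: fails — b sees both a and b.
F3: ✓.
Valid on: F3.

F3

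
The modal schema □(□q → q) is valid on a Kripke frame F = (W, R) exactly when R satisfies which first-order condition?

shift-reflexivity: ∀x ∀y (Rxy → Ryy)

Suppose □(□q→q) is valid. Take Rxy and set V(q)={w : Ryw}. Then at y, □q holds; since □(□q→q) at x, □q→q at y, so q at y, i.e. Ryy.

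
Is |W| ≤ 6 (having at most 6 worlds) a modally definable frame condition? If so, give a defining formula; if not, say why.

Modal frame validity is preserved under disjoint unions.
Any modal formula valid on each of 7 disjoint one-world frames is valid on their disjoint union (validity is preserved under disjoint unions). Each one-world frame has |W|=1≤6, but the union has |W|=7.
So the class is not modally definable.

No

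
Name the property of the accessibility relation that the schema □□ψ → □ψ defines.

Density

This is the C4 axiom.
Its frame correspondent is density — ∀x ∀y (Rxy → ∃z (Rxz ∧ Rzy)).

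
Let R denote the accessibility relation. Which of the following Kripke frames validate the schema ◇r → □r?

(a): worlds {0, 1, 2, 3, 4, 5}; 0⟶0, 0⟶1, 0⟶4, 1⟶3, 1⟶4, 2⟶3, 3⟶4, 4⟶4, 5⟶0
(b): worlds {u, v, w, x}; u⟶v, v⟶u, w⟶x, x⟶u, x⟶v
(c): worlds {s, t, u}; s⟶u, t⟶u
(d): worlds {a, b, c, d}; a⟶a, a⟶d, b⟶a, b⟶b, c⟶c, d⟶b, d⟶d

Frame correspondent (Sahlqvist): ∀x ∀y ∀z (Rxy ∧ Rxz → y = z) — i.e. partial functionality.
(a): fails — 0 sees both 0 and 1.
(b): fails — x sees both u and v.
(c): holds.
(d): fails — a sees both a and d.
Valid on: (c).

(c)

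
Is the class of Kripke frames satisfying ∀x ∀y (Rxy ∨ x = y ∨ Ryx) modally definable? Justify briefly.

No

Modal frame validity is preserved under disjoint unions.
Take 3 disjoint single-world reflexive frames: each is trivially connected, but their disjoint union has 3 worlds with no edge between distinct components, so it is not connected.
So the class is not modally definable.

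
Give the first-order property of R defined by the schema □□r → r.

This is a Sahlqvist (Geach-type) schema ◇^0□^2r → □^0◇^0r.
First-order correspondent: ∀x ∃w (xR²w ∧ x = w).

∀x ∃w (xR²w ∧ x = w)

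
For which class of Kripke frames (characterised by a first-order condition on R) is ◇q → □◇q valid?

Suppose ◇q→□◇q is valid. Take Rxy, Rxz and set V(q)={y}. Then ◇q at x, so □◇q at x, so ◇q at z, so some w with Rzw has q; w=y, i.e. Rzy. By symmetry of the argument, Ryz.

the Euclidean property: ∀x ∀y ∀z (Rxy ∧ Rxz → Ryz)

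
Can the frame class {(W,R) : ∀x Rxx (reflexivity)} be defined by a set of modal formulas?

The condition is reflexivity. A defining modal formula is □q → q.
Suppose □q→q is valid. At any x set V(q)={w : Rxw}. Then □q holds at x, so q holds at x, i.e. Rxx.

Definable; □q → q defines it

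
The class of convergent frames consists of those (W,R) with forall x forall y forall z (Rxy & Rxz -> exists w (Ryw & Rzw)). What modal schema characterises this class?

◇□q → □◇q

This is convergence; the standard corresponding axiom is .2: ◇□q → □◇q.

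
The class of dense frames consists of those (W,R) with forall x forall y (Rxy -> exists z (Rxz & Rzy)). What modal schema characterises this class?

A defining formula is □□p → □p (the C4 axiom).
Suppose □□p→□p is valid. Take Rxy and set V(p)={w : xR²w}. Then □□p at x, so □p at x, so p at y, i.e. ∃z(Rxz∧Rzy).

□□p → □p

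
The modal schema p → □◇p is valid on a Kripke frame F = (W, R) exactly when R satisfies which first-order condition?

Suppose p→□◇p is valid. Take Rxy and set V(p)={x}. Then p at x, so □◇p at x, so ◇p at y, so some z with Ryz has p; z=x, i.e. Ryx.
Conversely, on a frame with symmetry the schema holds at every world under every valuation.
So the correspondent is symmetry.

symmetry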